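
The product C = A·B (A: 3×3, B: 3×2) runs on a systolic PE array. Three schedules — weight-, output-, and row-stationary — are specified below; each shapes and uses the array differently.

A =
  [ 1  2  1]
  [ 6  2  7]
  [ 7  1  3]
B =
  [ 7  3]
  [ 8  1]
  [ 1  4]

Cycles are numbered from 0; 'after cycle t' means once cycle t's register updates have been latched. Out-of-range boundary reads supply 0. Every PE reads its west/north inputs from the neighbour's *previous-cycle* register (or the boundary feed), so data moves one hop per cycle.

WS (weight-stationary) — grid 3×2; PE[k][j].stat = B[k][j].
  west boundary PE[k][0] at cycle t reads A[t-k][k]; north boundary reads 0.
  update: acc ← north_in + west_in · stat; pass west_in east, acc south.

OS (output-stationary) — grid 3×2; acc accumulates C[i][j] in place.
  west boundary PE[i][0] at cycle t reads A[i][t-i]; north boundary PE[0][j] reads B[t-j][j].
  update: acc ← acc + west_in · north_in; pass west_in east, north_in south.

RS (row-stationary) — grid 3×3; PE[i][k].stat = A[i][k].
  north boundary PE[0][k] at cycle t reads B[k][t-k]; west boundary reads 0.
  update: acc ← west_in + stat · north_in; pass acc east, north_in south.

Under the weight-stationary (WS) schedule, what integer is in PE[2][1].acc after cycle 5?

PE[2][1].acc = 34

Tracing WS — 3×2 array, target PE[2][1]:
  c0 r1c1: 0 / 0 / 0
  c0 r2c0: 0 / 0 / 0
  c0 r2c1: 0 / 0 / 0
  c1 r1c1: 0 / 0 / 0
  c1 r2c0: 0 / 0 / 0
  c1 r2c1: 0 / 0 / 0
  c2 r1c1: 5 / 2 / 5
  c2 r2c0: 24 / 1 / 24
  c2 r2c1: 0 / 0 / 0
  c3 r1c1: 20 / 2 / 20
  c3 r2c0: 65 / 7 / 65
  c3 r2c1: 9 / 1 / 9
  c4 r1c1: 22 / 1 / 22
  c4 r2c0: 60 / 3 / 60
  c4 r2c1: 48 / 7 / 48
  c5 r1c1: 0 / 0 / 0
  c5 r2c0: 0 / 0 / 0
  c5 r2c1: 34 / 3 / 34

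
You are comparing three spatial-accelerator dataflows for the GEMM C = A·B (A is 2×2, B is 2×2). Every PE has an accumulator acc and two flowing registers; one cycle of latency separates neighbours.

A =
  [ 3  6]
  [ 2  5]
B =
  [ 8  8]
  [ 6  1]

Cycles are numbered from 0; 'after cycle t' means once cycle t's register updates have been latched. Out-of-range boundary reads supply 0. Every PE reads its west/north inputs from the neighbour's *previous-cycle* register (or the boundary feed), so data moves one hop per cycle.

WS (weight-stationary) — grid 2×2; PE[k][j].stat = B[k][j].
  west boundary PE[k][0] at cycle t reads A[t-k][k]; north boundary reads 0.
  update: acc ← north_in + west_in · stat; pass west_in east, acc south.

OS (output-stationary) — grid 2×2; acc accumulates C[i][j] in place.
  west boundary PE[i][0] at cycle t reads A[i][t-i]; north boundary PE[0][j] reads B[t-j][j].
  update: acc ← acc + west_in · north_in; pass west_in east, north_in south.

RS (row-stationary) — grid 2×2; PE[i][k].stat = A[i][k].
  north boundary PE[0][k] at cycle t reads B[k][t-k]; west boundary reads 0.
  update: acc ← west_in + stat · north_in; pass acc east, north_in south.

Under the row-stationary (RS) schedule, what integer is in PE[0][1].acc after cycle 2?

RS (2×2). Following PE[0][1] plus its west/north inputs:
  [0] (0,0) acc=24 (h:24 v:8)
  [0] (0,1) acc=0 (h:0 v:0)
  [1] (0,0) acc=24 (h:24 v:8)
  [1] (0,1) acc=60 (h:60 v:6)
  [2] (0,0) acc=0 (h:0 v:0)
  [2] (0,1) acc=30 (h:30 v:1)

PE[0][1].acc = 30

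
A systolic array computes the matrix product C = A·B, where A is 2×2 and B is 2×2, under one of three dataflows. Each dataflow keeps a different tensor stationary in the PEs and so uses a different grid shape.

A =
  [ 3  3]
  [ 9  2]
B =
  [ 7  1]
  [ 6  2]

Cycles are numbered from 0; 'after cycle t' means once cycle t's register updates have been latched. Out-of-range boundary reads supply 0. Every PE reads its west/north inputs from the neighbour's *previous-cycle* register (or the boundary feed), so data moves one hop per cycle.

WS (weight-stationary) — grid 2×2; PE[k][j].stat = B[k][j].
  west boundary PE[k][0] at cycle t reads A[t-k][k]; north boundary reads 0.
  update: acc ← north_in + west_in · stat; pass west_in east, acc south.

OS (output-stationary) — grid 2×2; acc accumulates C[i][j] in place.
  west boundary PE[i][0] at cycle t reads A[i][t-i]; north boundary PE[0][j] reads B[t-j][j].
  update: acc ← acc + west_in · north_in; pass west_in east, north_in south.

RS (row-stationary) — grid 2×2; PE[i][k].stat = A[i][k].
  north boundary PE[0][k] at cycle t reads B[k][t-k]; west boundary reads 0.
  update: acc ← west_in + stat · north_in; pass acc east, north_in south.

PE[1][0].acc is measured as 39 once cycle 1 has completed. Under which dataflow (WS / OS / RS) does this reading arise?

Under WS (2×2), PE[1][0]:
  0: (1,0).acc=0  regs=<0,0>
  1: (1,0).acc=39  regs=<3,39>
Under OS (2×2), PE[1][0]:
  0: (1,0).acc=0  regs=<0,0>
  1: (1,0).acc=63  regs=<9,7>
Under RS (2×2), PE[1][0]:
  0: (1,0).acc=0  regs=<0,0>
  1: (1,0).acc=63  regs=<63,7>

dataflow = WS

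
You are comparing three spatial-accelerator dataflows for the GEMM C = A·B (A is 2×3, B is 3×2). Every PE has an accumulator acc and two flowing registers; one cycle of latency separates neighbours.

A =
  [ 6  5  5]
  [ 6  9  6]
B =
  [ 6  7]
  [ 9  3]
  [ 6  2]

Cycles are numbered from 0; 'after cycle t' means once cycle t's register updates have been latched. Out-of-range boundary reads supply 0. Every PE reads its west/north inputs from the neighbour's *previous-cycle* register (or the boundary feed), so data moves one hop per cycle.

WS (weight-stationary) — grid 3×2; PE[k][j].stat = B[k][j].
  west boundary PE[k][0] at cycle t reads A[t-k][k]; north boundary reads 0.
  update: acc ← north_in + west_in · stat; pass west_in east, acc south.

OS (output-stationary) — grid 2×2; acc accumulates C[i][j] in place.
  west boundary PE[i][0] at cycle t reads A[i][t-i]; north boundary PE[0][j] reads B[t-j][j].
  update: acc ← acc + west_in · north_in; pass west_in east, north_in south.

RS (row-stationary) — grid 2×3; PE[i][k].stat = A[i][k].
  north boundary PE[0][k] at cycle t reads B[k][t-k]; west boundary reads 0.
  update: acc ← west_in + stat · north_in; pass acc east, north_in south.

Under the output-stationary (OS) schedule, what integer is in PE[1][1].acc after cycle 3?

PE[1][1].acc = 69

OS on a 2×2 grid — tracing PE[1][1] and its feeders:
  cycle 0: PE[0][1] → acc 0, east 0, south 0
  cycle 0: PE[1][0] → acc 0, east 0, south 0
  cycle 0: PE[1][1] → acc 0, east 0, south 0
  cycle 1: PE[0][1] → acc 42, east 6, south 7
  cycle 1: PE[1][0] → acc 36, east 6, south 6
  cycle 1: PE[1][1] → acc 0, east 0, south 0
  cycle 2: PE[0][1] → acc 57, east 5, south 3
  cycle 2: PE[1][0] → acc 117, east 9, south 9
  cycle 2: PE[1][1] → acc 42, east 6, south 7
  cycle 3: PE[0][1] → acc 67, east 5, south 2
  cycle 3: PE[1][0] → acc 153, east 6, south 6
  cycle 3: PE[1][1] → acc 69, east 9, south 3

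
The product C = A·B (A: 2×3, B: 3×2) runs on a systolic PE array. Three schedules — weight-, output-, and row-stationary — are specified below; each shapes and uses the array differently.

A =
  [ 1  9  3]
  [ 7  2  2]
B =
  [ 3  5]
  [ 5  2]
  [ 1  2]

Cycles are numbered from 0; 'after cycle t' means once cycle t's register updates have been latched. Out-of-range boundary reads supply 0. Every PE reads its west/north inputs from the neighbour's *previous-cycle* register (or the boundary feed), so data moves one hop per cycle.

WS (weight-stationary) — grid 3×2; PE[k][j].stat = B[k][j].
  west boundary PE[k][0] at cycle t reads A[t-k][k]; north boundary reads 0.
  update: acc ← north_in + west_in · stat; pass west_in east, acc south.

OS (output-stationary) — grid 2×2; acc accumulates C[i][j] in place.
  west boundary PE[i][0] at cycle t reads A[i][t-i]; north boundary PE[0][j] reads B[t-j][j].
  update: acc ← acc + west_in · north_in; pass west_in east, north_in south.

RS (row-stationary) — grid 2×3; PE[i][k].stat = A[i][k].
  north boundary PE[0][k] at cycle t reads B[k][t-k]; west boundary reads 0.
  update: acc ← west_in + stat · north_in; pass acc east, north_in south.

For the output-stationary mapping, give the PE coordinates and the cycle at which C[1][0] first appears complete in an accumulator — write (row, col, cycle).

OS: C[1][0] accumulates in PE[1][0]:
  c0 r1c0: 0 / 0 / 0
  c1 r1c0: 21 / 7 / 3
  c2 r1c0: 31 / 2 / 5
  c3 r1c0: 33 / 2 / 1

(row, col, cycle) = (1, 0, 3)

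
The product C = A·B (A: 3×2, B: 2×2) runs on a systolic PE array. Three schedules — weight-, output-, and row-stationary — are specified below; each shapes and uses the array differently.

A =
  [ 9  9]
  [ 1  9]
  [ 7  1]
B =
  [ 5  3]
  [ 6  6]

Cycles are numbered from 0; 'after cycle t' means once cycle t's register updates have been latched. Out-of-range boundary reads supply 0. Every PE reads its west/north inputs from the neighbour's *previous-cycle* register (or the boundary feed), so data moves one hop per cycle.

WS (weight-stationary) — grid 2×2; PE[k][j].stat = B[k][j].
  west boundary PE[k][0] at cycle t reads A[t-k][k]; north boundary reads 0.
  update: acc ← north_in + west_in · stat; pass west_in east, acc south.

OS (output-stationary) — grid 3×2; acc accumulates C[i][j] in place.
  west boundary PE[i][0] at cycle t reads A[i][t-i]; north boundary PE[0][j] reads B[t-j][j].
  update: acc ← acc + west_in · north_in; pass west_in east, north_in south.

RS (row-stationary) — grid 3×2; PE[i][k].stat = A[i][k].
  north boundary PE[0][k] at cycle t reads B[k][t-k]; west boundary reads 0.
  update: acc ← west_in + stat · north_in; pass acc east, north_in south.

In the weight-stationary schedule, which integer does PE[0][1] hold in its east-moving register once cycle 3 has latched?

Tracing WS — 2×2 array, target PE[0][1]:
  @0  [0,0]  acc 45  |  →9  ↓45
  @0  [0,1]  acc 0  |  →0  ↓0
  @1  [0,0]  acc 5  |  →1  ↓5
  @1  [0,1]  acc 27  |  →9  ↓27
  @2  [0,0]  acc 35  |  →7  ↓35
  @2  [0,1]  acc 3  |  →1  ↓3
  @3  [0,0]  acc 0  |  →0  ↓0
  @3  [0,1]  acc 21  |  →7  ↓21

register = 7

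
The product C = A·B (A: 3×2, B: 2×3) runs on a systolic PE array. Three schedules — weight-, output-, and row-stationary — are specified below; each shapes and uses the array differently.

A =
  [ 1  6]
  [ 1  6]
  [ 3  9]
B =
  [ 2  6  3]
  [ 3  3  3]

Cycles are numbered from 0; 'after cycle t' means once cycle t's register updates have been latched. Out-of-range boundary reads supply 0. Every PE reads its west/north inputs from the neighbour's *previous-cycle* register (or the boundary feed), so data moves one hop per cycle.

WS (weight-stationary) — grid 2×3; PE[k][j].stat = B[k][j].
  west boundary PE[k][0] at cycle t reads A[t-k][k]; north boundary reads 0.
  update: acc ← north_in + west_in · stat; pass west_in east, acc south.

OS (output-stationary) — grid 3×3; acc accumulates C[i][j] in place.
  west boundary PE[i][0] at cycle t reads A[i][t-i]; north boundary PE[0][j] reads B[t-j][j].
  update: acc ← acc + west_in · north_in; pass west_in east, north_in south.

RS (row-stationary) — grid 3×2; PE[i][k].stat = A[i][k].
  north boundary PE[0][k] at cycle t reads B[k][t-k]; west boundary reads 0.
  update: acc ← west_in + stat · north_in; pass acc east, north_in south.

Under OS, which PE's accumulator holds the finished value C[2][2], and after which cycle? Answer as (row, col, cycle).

(row, col, cycle) = (2, 2, 5)

Under OS, C[2][2] lands at PE[2][2]:
  @0  [2,2]  acc 0  |  →0  ↓0
  @1  [2,2]  acc 0  |  →0  ↓0
  @2  [2,2]  acc 0  |  →0  ↓0
  @3  [2,2]  acc 0  |  →0  ↓0
  @4  [2,2]  acc 9  |  →3  ↓3
  @5  [2,2]  acc 36  |  →9  ↓3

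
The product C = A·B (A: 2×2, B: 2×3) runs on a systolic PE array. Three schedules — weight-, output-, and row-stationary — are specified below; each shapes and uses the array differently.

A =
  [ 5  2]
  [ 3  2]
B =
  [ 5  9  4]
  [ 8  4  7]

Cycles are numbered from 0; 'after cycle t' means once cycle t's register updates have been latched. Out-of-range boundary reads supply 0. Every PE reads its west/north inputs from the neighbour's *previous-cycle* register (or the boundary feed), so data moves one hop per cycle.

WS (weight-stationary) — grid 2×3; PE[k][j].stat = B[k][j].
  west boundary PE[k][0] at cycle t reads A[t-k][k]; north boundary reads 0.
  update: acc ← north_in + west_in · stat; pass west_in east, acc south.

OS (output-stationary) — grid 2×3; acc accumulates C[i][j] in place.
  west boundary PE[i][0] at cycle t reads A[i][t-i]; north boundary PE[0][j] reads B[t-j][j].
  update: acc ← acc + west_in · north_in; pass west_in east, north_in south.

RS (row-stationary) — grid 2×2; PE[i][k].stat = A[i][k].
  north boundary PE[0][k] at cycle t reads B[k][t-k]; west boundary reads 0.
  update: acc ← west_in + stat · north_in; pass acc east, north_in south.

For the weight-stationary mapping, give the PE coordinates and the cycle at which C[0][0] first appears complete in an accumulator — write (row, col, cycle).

WS — PE[1][0] is where C[0][0] collects:
  after 0 — PE[1][0] acc=0, pass-E 0, pass-S 0
  after 1 — PE[1][0] acc=41, pass-E 2, pass-S 41

(row, col, cycle) = (1, 0, 1)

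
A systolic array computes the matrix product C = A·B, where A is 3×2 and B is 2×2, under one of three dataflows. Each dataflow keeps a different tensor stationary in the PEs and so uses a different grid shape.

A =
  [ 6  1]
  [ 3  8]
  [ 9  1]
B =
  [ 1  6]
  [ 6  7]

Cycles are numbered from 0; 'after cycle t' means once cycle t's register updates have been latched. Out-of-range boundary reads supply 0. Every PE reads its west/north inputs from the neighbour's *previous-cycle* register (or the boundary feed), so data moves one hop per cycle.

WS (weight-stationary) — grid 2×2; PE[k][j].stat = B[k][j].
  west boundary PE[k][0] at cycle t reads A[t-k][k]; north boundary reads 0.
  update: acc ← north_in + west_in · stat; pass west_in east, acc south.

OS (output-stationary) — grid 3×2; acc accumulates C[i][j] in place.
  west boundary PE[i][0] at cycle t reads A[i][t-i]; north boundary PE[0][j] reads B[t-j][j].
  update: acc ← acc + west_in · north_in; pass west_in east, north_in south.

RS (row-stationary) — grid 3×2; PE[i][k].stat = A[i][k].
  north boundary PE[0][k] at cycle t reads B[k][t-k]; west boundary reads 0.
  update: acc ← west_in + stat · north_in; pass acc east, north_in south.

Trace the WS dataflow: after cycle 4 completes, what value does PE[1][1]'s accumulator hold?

PE[1][1].acc = 61

WS on a 2×2 grid — tracing PE[1][1] and its feeders:
  [0] (0,1) acc=0 (h:0 v:0)
  [0] (1,0) acc=0 (h:0 v:0)
  [0] (1,1) acc=0 (h:0 v:0)
  [1] (0,1) acc=36 (h:6 v:36)
  [1] (1,0) acc=12 (h:1 v:12)
  [1] (1,1) acc=0 (h:0 v:0)
  [2] (0,1) acc=18 (h:3 v:18)
  [2] (1,0) acc=51 (h:8 v:51)
  [2] (1,1) acc=43 (h:1 v:43)
  [3] (0,1) acc=54 (h:9 v:54)
  [3] (1,0) acc=15 (h:1 v:15)
  [3] (1,1) acc=74 (h:8 v:74)
  [4] (0,1) acc=0 (h:0 v:0)
  [4] (1,0) acc=0 (h:0 v:0)
  [4] (1,1) acc=61 (h:1 v:61)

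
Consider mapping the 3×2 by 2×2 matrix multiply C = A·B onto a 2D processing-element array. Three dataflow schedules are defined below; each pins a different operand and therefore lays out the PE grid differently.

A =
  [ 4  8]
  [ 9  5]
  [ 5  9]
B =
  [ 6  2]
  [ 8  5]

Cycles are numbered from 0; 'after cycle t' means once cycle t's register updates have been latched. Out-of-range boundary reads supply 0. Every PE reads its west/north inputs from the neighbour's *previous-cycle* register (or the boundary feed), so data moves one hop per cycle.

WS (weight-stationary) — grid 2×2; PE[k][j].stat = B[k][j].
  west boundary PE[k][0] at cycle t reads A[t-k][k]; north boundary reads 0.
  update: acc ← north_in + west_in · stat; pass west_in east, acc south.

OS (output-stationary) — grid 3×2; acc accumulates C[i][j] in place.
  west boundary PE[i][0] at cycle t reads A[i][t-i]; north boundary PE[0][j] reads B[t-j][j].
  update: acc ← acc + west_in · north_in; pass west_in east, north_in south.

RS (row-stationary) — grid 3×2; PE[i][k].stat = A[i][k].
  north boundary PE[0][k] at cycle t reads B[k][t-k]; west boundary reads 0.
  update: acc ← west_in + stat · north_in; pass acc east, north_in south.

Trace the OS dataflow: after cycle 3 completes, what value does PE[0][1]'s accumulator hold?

OS 3×2: PE[0][1] cycle-by-cycle (with neighbour feeds):
  t=0 PE[0][0]: acc=24 h=4 v=6
  t=0 PE[0][1]: acc=0 h=0 v=0
  t=1 PE[0][0]: acc=88 h=8 v=8
  t=1 PE[0][1]: acc=8 h=4 v=2
  t=2 PE[0][0]: acc=88 h=0 v=0
  t=2 PE[0][1]: acc=48 h=8 v=5
  t=3 PE[0][0]: acc=88 h=0 v=0
  t=3 PE[0][1]: acc=48 h=0 v=0

PE[0][1].acc = 48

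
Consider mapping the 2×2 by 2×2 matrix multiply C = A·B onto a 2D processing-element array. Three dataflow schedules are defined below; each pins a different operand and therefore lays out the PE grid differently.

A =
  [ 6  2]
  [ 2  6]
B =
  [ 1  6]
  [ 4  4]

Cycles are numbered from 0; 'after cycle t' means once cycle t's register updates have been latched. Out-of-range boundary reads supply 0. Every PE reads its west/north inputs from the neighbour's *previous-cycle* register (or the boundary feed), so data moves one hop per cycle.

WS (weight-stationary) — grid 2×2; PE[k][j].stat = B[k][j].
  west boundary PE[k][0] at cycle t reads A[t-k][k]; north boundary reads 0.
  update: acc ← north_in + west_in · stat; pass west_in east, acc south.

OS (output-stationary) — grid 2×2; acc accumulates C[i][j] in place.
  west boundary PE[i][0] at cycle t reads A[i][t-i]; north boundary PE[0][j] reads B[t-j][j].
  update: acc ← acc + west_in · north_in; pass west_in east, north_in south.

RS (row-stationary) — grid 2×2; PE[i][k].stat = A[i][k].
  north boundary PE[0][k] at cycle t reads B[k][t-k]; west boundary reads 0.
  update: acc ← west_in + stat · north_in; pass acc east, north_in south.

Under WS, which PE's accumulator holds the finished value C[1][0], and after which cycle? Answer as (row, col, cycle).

WS — PE[1][0] is where C[1][0] collects:
  [0] (1,0) acc=0 (h:0 v:0)
  [1] (1,0) acc=14 (h:2 v:14)
  [2] (1,0) acc=26 (h:6 v:26)

(row, col, cycle) = (1, 0, 2)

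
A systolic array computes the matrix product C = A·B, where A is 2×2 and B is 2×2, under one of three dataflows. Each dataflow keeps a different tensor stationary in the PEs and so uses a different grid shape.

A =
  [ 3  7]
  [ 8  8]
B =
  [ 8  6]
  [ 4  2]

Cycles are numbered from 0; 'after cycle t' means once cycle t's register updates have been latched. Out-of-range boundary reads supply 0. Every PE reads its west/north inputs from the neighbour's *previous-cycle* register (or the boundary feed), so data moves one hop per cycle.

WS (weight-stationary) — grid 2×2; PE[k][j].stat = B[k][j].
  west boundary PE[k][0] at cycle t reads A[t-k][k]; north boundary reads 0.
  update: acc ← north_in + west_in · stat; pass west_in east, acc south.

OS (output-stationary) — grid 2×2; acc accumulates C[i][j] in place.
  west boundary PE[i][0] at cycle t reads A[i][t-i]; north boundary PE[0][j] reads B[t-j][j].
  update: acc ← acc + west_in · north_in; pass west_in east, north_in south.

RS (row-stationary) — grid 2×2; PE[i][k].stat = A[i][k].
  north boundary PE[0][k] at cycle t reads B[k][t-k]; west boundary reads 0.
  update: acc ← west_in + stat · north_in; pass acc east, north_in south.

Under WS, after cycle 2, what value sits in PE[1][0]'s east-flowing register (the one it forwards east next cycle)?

WS (2×2). Following PE[1][0] plus its west/north inputs:
  t=0 PE[0][0]: acc=24 h=3 v=24
  t=0 PE[1][0]: acc=0 h=0 v=0
  t=1 PE[0][0]: acc=64 h=8 v=64
  t=1 PE[1][0]: acc=52 h=7 v=52
  t=2 PE[0][0]: acc=0 h=0 v=0
  t=2 PE[1][0]: acc=96 h=8 v=96

register = 8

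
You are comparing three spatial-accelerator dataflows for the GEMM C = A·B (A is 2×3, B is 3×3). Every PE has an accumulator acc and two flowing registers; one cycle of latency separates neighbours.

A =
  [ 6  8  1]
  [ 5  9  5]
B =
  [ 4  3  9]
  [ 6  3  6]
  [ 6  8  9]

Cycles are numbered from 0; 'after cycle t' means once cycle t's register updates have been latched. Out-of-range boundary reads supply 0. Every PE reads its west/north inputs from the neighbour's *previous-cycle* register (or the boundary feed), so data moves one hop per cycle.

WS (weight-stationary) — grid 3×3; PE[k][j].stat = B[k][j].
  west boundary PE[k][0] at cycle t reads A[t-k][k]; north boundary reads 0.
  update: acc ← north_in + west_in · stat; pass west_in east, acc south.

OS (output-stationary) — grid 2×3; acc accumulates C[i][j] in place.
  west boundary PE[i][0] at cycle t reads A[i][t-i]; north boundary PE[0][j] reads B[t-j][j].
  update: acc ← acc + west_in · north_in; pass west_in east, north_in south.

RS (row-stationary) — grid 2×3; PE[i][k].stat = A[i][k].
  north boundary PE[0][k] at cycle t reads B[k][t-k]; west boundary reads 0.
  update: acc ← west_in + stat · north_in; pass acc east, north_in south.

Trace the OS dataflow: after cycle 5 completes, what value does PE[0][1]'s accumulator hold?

Tracing OS — 2×3 array, target PE[0][1]:
  cycle 0: PE[0][0] → acc 24, east 6, south 4
  cycle 0: PE[0][1] → acc 0, east 0, south 0
  cycle 1: PE[0][0] → acc 72, east 8, south 6
  cycle 1: PE[0][1] → acc 18, east 6, south 3
  cycle 2: PE[0][0] → acc 78, east 1, south 6
  cycle 2: PE[0][1] → acc 42, east 8, south 3
  cycle 3: PE[0][0] → acc 78, east 0, south 0
  cycle 3: PE[0][1] → acc 50, east 1, south 8
  cycle 4: PE[0][0] → acc 78, east 0, south 0
  cycle 4: PE[0][1] → acc 50, east 0, south 0
  cycle 5: PE[0][0] → acc 78, east 0, south 0
  cycle 5: PE[0][1] → acc 50, east 0, south 0

PE[0][1].acc = 50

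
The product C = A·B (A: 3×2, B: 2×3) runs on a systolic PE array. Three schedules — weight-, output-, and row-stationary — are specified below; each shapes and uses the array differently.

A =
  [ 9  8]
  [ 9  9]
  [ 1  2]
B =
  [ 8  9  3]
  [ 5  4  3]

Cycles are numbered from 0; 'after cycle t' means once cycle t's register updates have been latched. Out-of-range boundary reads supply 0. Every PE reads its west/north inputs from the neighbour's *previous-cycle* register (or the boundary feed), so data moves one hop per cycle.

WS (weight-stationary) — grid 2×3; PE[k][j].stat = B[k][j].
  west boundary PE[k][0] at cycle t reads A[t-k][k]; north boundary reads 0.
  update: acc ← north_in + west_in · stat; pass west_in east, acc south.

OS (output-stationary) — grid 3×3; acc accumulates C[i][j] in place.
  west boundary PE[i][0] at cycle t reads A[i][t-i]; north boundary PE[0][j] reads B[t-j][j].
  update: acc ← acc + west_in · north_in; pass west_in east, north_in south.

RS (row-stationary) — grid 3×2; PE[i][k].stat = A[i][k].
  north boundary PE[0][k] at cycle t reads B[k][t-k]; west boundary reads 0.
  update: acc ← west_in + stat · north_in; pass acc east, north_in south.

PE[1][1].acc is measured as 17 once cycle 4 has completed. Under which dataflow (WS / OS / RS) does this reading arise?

WS [2×3] PE[1][1] across cycles:
  t=0 PE[1][1]: acc=0 h=0 v=0
  t=1 PE[1][1]: acc=0 h=0 v=0
  t=2 PE[1][1]: acc=113 h=8 v=113
  t=3 PE[1][1]: acc=117 h=9 v=117
  t=4 PE[1][1]: acc=17 h=2 v=17
OS [3×3] PE[1][1] across cycles:
  t=0 PE[1][1]: acc=0 h=0 v=0
  t=1 PE[1][1]: acc=0 h=0 v=0
  t=2 PE[1][1]: acc=81 h=9 v=9
  t=3 PE[1][1]: acc=117 h=9 v=4
  t=4 PE[1][1]: acc=117 h=0 v=0
RS [3×2] PE[1][1] across cycles:
  t=0 PE[1][1]: acc=0 h=0 v=0
  t=1 PE[1][1]: acc=0 h=0 v=0
  t=2 PE[1][1]: acc=117 h=117 v=5
  t=3 PE[1][1]: acc=117 h=117 v=4
  t=4 PE[1][1]: acc=54 h=54 v=3

dataflow = WS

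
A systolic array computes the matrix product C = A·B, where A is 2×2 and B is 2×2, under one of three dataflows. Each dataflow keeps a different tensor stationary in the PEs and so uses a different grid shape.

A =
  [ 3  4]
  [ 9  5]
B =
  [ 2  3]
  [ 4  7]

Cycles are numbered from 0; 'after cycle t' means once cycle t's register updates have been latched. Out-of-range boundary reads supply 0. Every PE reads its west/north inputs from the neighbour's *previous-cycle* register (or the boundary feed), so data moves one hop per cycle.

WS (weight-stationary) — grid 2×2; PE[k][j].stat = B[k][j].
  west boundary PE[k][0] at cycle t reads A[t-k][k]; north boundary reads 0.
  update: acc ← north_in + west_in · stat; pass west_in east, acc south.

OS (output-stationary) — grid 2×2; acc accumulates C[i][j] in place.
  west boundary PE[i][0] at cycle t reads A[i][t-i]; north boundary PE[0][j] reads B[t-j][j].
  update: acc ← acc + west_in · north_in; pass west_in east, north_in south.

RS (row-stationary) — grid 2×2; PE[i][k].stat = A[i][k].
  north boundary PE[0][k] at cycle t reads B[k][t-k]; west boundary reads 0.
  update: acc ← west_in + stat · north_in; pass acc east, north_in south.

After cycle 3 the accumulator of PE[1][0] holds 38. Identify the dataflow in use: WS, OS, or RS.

dataflow = OS

Under WS (2×2), PE[1][0]:
  0: (1,0).acc=0  regs=<0,0>
  1: (1,0).acc=22  regs=<4,22>
  2: (1,0).acc=38  regs=<5,38>
  3: (1,0).acc=0  regs=<0,0>
Under OS (2×2), PE[1][0]:
  0: (1,0).acc=0  regs=<0,0>
  1: (1,0).acc=18  regs=<9,2>
  2: (1,0).acc=38  regs=<5,4>
  3: (1,0).acc=38  regs=<0,0>
Under RS (2×2), PE[1][0]:
  0: (1,0).acc=0  regs=<0,0>
  1: (1,0).acc=18  regs=<18,2>
  2: (1,0).acc=27  regs=<27,3>
  3: (1,0).acc=0  regs=<0,0>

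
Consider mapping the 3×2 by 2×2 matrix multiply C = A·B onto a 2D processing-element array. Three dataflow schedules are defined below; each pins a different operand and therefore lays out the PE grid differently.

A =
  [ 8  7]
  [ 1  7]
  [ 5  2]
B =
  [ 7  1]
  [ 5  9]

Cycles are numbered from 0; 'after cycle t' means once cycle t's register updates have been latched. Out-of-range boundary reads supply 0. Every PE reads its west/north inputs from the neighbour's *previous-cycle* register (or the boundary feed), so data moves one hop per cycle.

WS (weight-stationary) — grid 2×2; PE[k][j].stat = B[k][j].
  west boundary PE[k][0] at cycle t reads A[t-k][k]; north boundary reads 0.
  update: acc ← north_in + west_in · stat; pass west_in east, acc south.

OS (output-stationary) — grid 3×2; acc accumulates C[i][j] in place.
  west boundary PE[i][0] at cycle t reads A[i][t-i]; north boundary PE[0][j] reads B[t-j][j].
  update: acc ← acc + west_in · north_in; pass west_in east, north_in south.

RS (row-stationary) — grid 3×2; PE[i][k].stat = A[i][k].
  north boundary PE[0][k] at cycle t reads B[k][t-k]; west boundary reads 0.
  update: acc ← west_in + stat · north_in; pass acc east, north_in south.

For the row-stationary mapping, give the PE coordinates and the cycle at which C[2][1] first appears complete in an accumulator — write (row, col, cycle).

Under RS, C[2][1] lands at PE[2][1]:
  after 0 — PE[2][1] acc=0, pass-E 0, pass-S 0
  after 1 — PE[2][1] acc=0, pass-E 0, pass-S 0
  after 2 — PE[2][1] acc=0, pass-E 0, pass-S 0
  after 3 — PE[2][1] acc=45, pass-E 45, pass-S 5
  after 4 — PE[2][1] acc=23, pass-E 23, pass-S 9

(row, col, cycle) = (2, 1, 4)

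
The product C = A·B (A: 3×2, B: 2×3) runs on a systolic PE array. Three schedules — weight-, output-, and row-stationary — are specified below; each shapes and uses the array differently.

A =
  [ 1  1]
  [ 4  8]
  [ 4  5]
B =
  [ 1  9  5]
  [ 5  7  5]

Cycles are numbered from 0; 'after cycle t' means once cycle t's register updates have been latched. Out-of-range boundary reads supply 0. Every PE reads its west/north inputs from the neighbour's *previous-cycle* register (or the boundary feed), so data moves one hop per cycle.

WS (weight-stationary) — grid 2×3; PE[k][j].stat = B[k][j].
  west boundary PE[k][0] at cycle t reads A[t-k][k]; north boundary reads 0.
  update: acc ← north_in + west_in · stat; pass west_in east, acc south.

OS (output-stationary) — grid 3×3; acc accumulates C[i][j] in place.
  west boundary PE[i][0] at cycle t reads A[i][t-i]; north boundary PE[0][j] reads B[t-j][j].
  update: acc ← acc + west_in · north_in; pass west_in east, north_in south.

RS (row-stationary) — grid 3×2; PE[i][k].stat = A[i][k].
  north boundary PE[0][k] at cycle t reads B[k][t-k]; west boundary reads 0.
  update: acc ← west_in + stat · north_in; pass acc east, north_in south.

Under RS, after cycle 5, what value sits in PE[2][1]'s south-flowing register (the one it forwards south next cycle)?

RS on a 3×2 grid — tracing PE[2][1] and its feeders:
  [0] (1,1) acc=0 (h:0 v:0)
  [0] (2,0) acc=0 (h:0 v:0)
  [0] (2,1) acc=0 (h:0 v:0)
  [1] (1,1) acc=0 (h:0 v:0)
  [1] (2,0) acc=0 (h:0 v:0)
  [1] (2,1) acc=0 (h:0 v:0)
  [2] (1,1) acc=44 (h:44 v:5)
  [2] (2,0) acc=4 (h:4 v:1)
  [2] (2,1) acc=0 (h:0 v:0)
  [3] (1,1) acc=92 (h:92 v:7)
  [3] (2,0) acc=36 (h:36 v:9)
  [3] (2,1) acc=29 (h:29 v:5)
  [4] (1,1) acc=60 (h:60 v:5)
  [4] (2,0) acc=20 (h:20 v:5)
  [4] (2,1) acc=71 (h:71 v:7)
  [5] (1,1) acc=0 (h:0 v:0)
  [5] (2,0) acc=0 (h:0 v:0)
  [5] (2,1) acc=45 (h:45 v:5)

register = 5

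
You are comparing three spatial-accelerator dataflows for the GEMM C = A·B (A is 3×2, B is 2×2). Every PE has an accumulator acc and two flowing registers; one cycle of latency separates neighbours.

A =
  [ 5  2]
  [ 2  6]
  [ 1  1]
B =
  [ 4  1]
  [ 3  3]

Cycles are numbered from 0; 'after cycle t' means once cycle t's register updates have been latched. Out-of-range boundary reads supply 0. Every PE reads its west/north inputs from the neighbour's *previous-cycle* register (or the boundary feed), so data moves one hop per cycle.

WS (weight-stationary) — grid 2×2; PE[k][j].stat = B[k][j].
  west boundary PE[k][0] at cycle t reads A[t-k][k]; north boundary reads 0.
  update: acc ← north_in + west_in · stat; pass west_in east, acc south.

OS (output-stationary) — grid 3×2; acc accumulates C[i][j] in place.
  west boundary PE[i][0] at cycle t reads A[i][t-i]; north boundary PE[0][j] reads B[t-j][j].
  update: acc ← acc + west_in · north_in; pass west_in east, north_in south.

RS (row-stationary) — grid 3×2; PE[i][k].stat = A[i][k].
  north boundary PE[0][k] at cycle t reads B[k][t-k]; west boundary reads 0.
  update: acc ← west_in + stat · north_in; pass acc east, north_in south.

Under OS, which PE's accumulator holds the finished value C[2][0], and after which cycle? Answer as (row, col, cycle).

OS: C[2][0] accumulates in PE[2][0]:
  after 0 — PE[2][0] acc=0, pass-E 0, pass-S 0
  after 1 — PE[2][0] acc=0, pass-E 0, pass-S 0
  after 2 — PE[2][0] acc=4, pass-E 1, pass-S 4
  after 3 — PE[2][0] acc=7, pass-E 1, pass-S 3

(row, col, cycle) = (2, 0, 3)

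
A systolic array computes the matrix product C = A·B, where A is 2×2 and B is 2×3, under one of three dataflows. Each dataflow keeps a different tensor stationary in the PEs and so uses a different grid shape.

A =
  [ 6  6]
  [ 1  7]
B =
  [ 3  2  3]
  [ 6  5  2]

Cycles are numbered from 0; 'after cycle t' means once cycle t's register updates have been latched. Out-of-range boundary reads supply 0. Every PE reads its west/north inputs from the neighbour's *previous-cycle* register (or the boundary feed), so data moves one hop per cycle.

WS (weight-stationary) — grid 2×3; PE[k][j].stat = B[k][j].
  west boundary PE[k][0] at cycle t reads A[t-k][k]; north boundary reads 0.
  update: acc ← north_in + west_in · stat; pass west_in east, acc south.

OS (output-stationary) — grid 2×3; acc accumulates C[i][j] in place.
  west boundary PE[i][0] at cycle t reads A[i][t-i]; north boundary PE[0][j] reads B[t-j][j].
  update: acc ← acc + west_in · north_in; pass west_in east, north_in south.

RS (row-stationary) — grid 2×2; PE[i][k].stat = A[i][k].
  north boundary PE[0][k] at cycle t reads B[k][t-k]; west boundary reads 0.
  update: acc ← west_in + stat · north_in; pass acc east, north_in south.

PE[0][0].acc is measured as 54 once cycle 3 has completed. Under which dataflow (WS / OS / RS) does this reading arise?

WS [2×3] PE[0][0] across cycles:
  t=0 PE[0][0]: acc=18 h=6 v=18
  t=1 PE[0][0]: acc=3 h=1 v=3
  t=2 PE[0][0]: acc=0 h=0 v=0
  t=3 PE[0][0]: acc=0 h=0 v=0
OS [2×3] PE[0][0] across cycles:
  t=0 PE[0][0]: acc=18 h=6 v=3
  t=1 PE[0][0]: acc=54 h=6 v=6
  t=2 PE[0][0]: acc=54 h=0 v=0
  t=3 PE[0][0]: acc=54 h=0 v=0
RS [2×2] PE[0][0] across cycles:
  t=0 PE[0][0]: acc=18 h=18 v=3
  t=1 PE[0][0]: acc=12 h=12 v=2
  t=2 PE[0][0]: acc=18 h=18 v=3
  t=3 PE[0][0]: acc=0 h=0 v=0

dataflow = OS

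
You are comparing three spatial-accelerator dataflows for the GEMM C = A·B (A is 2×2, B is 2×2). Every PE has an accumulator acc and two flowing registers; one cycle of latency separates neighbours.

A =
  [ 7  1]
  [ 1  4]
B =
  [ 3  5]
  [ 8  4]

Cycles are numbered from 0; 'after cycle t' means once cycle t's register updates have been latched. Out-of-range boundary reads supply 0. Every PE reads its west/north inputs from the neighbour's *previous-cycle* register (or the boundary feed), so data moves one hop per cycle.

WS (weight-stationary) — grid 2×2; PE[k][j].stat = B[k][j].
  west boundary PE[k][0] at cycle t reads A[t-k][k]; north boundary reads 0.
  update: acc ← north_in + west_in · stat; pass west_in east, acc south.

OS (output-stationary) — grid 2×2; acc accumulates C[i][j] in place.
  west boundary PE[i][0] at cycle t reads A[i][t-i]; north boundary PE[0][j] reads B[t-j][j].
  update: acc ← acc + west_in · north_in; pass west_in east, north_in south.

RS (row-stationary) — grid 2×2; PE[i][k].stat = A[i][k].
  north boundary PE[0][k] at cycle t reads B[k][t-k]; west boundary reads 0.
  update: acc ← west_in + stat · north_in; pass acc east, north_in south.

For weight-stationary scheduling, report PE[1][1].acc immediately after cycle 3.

PE[1][1].acc = 21

Tracing WS — 2×2 array, target PE[1][1]:
  step 0 · PE0,1: acc=0; fwd→0 fwd↓0
  step 0 · PE1,0: acc=0; fwd→0 fwd↓0
  step 0 · PE1,1: acc=0; fwd→0 fwd↓0
  step 1 · PE0,1: acc=35; fwd→7 fwd↓35
  step 1 · PE1,0: acc=29; fwd→1 fwd↓29
  step 1 · PE1,1: acc=0; fwd→0 fwd↓0
  step 2 · PE0,1: acc=5; fwd→1 fwd↓5
  step 2 · PE1,0: acc=35; fwd→4 fwd↓35
  step 2 · PE1,1: acc=39; fwd→1 fwd↓39
  step 3 · PE0,1: acc=0; fwd→0 fwd↓0
  step 3 · PE1,0: acc=0; fwd→0 fwd↓0
  step 3 · PE1,1: acc=21; fwd→4 fwd↓21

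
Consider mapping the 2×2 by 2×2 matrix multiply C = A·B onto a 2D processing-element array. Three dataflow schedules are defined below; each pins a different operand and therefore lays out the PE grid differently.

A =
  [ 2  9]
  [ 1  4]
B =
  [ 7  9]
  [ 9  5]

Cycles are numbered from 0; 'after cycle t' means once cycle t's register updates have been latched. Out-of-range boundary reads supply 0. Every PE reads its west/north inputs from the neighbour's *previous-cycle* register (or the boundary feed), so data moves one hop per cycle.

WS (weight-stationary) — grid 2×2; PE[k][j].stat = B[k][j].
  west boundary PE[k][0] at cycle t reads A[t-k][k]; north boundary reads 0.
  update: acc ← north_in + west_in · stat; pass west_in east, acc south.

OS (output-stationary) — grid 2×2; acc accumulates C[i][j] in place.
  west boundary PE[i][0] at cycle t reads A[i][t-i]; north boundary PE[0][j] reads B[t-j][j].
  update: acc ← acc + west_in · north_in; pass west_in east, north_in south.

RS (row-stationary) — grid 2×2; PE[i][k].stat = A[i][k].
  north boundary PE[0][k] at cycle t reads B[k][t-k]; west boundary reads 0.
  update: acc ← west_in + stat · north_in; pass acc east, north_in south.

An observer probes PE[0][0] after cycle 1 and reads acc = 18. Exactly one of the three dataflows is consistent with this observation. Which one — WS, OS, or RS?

WS (2×2 grid), PE[0][0]:
  t=0 PE[0][0]: acc=14 h=2 v=14
  t=1 PE[0][0]: acc=7 h=1 v=7
OS (2×2 grid), PE[0][0]:
  t=0 PE[0][0]: acc=14 h=2 v=7
  t=1 PE[0][0]: acc=95 h=9 v=9
RS (2×2 grid), PE[0][0]:
  t=0 PE[0][0]: acc=14 h=14 v=7
  t=1 PE[0][0]: acc=18 h=18 v=9

dataflow = RS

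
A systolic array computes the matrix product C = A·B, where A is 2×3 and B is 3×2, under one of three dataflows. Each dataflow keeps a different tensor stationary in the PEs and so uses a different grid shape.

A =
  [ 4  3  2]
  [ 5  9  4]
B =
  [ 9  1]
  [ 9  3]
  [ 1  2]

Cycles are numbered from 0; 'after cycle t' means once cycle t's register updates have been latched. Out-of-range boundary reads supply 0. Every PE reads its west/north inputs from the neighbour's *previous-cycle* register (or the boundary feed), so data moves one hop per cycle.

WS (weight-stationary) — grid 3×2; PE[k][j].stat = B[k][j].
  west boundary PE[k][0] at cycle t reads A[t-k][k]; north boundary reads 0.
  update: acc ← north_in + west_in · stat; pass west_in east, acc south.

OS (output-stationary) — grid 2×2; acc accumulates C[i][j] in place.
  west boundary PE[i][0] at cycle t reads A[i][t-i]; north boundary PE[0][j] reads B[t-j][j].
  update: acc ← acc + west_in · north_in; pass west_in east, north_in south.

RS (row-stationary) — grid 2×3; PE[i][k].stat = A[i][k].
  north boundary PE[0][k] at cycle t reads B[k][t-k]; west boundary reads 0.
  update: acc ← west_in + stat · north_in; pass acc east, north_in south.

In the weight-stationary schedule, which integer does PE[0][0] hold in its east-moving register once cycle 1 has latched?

register = 5

Tracing WS — 3×2 array, target PE[0][0]:
  cycle 0: PE[0][0] → acc 36, east 4, south 36
  cycle 1: PE[0][0] → acc 45, east 5, south 45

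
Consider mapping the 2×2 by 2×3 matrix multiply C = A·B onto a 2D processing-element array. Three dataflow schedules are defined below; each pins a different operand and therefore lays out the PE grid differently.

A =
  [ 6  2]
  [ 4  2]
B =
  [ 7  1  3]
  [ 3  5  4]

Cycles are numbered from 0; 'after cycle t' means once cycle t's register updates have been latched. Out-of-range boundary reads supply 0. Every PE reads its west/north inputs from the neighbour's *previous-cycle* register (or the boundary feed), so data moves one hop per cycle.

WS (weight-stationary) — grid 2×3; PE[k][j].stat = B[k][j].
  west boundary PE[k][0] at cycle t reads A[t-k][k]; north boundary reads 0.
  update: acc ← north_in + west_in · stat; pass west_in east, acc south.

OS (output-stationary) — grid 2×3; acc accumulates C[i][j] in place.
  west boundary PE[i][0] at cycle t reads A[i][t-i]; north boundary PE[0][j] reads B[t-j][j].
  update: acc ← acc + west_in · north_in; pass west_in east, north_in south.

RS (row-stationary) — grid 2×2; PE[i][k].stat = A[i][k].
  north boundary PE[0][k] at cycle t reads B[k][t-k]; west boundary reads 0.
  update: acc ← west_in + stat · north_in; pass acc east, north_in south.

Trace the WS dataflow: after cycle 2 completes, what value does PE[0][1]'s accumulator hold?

WS on a 2×3 grid — tracing PE[0][1] and its feeders:
  step 0 · PE0,0: acc=42; fwd→6 fwd↓42
  step 0 · PE0,1: acc=0; fwd→0 fwd↓0
  step 1 · PE0,0: acc=28; fwd→4 fwd↓28
  step 1 · PE0,1: acc=6; fwd→6 fwd↓6
  step 2 · PE0,0: acc=0; fwd→0 fwd↓0
  step 2 · PE0,1: acc=4; fwd→4 fwd↓4

PE[0][1].acc = 4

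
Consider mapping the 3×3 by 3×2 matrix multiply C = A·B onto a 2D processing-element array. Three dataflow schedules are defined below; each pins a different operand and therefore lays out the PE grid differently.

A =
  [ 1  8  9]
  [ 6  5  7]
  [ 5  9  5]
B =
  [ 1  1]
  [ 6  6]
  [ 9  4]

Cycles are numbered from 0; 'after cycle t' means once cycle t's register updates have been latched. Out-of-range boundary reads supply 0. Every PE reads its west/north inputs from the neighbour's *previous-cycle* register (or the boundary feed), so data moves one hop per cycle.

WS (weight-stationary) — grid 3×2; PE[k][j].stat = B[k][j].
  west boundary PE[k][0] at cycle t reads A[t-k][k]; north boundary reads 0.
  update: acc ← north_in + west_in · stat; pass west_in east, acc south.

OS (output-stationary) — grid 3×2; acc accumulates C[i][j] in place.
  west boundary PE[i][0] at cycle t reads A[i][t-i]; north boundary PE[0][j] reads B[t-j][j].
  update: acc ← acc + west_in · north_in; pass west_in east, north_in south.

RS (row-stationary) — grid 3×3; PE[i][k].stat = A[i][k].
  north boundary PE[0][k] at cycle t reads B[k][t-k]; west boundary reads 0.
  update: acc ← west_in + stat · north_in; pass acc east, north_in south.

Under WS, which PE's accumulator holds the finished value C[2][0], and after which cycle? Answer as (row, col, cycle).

(row, col, cycle) = (2, 0, 4)

Under WS, C[2][0] lands at PE[2][0]:
  @0  [2,0]  acc 0  |  →0  ↓0
  @1  [2,0]  acc 0  |  →0  ↓0
  @2  [2,0]  acc 130  |  →9  ↓130
  @3  [2,0]  acc 99  |  →7  ↓99
  @4  [2,0]  acc 104  |  →5  ↓104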